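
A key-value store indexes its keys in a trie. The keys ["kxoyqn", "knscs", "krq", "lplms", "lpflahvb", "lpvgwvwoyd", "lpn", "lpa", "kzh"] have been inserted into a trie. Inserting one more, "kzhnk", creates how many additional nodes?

2

The longest prefix of "kzhnk" already in the trie is "kzh" (length 3).
Each of the 2 remaining characters creates one node.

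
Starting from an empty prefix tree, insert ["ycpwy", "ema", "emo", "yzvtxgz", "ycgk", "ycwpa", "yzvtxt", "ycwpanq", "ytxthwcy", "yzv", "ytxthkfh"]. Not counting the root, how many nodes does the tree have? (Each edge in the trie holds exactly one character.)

33

Insert word by word; a character creates a node only if that edge doesn't already exist:
  "ycpwy" → 5 new (y, c, p, w, y)
  "ema" → 3 new (e, m, a)
  "emo" → prefix "em" already present; 1 new (o)
  "yzvtxgz" → prefix "y" already present; 6 new (z, v, t, x, g, z)
  "ycgk" → prefix "yc" already present; 2 new (g, k)
  "ycwpa" → prefix "yc" already present; 3 new (w, p, a)
  "yzvtxt" → prefix "yzvtx" already present; 1 new (t)
  "ycwpanq" → prefix "ycwpa" already present; 2 new (n, q)
  "ytxthwcy" → prefix "y" already present; 7 new (t, x, t, h, w, c, y)
  "yzv" → prefix "yzv" already present; 0 new (none)
  "ytxthkfh" → prefix "ytxth" already present; 3 new (k, f, h)
Total nodes = 5 + 3 + 1 + 6 + 2 + 3 + 1 + 2 + 7 + 0 + 3 = 33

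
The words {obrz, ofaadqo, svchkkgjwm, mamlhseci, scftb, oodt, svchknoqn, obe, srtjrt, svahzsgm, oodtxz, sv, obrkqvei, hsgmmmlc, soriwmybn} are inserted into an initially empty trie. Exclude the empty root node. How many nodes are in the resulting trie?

Insert word by word; a character creates a node only if that edge doesn't already exist:
  "obrz" → 4 new (o, b, r, z)
  "ofaadqo" → prefix "o" already present; 6 new (f, a, a, d, q, o)
  "svchkkgjwm" → 10 new (s, v, c, h, k, k, g, j, w, m)
  "mamlhseci" → 9 new (m, a, m, l, h, s, e, c, i)
  "scftb" → prefix "s" already present; 4 new (c, f, t, b)
  "oodt" → prefix "o" already present; 3 new (o, d, t)
  "svchknoqn" → prefix "svchk" already present; 4 new (n, o, q, n)
  "obe" → prefix "ob" already present; 1 new (e)
  "srtjrt" → prefix "s" already present; 5 new (r, t, j, r, t)
  "svahzsgm" → prefix "sv" already present; 6 new (a, h, z, s, g, m)
  "oodtxz" → prefix "oodt" already present; 2 new (x, z)
  "sv" → prefix "sv" already present; 0 new (none)
  "obrkqvei" → prefix "obr" already present; 5 new (k, q, v, e, i)
  "hsgmmmlc" → 8 new (h, s, g, m, m, m, l, c)
  "soriwmybn" → prefix "s" already present; 8 new (o, r, i, w, m, y, b, n)
Total nodes = 4 + 6 + 10 + 9 + 4 + 3 + 4 + 1 + 5 + 6 + 2 + 0 + 5 + 8 + 8 = 75

75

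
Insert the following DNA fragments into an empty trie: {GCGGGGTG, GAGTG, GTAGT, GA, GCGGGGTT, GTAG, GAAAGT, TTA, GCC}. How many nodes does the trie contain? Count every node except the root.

Insert word by word; a character creates a node only if that edge doesn't already exist:
  "GCGGGGTG" → 8 new (G, C, G, G, G, G, T, G)
  "GAGTG" → prefix "G" already present; 4 new (A, G, T, G)
  "GTAGT" → prefix "G" already present; 4 new (T, A, G, T)
  "GA" → prefix "GA" already present; 0 new (none)
  "GCGGGGTT" → prefix "GCGGGGT" already present; 1 new (T)
  "GTAG" → prefix "GTAG" already present; 0 new (none)
  "GAAAGT" → prefix "GA" already present; 4 new (A, A, G, T)
  "TTA" → 3 new (T, T, A)
  "GCC" → prefix "GC" already present; 1 new (C)
Total nodes = 8 + 4 + 4 + 0 + 1 + 0 + 4 + 3 + 1 = 25

25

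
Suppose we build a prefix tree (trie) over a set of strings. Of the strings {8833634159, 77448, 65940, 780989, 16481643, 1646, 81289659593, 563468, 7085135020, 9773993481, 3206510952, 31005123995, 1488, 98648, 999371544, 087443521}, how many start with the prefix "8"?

2

Traverse to the node for "8", then collect every word in that subtree.
Matches: "81289659593", "8833634159"
Count: 2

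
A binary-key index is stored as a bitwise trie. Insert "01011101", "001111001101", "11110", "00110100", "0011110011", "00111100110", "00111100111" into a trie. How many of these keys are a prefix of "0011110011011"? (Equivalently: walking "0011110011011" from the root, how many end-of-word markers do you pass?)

3

Check each prefix of "0011110011011" against the stored set — each match is an end-marker on the path.
Prefixes of the query that are stored words: "0011110011", "00111100110", "001111001101"
Count: 3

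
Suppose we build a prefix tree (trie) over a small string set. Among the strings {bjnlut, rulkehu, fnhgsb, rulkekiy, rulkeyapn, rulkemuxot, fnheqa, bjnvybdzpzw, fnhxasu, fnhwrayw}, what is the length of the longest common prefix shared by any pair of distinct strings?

5

Equivalently: take the maximum, over all pairs, of their longest common prefix length.
e.g. "rulkehu" and "rulkekiy" share the prefix "rulke" of length 5; no pair shares a longer one.
Longest shared-prefix length: 5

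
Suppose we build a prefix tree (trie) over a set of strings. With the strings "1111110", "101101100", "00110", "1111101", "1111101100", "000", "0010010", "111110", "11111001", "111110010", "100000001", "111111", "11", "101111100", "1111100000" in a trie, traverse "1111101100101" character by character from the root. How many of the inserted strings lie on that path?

4

Walk "1111101100101" from the root; an end-of-word marker is hit whenever a stored word is a prefix of "1111101100101".
Prefixes of the query that are stored words: "11", "111110", "1111101", "1111101100"
Count: 4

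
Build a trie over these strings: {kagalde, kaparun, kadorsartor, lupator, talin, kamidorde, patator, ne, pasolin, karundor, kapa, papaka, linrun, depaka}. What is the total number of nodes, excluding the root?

75

For each word, the new-node count is its length minus the longest prefix already in the trie:
  "kagalde" → 7 new (k, a, g, a, l, d, e)
  "kaparun" → prefix "ka" already present; 5 new (p, a, r, u, n)
  "kadorsartor" → prefix "ka" already present; 9 new (d, o, r, s, a, r, t, o, r)
  "lupator" → 7 new (l, u, p, a, t, o, r)
  "talin" → 5 new (t, a, l, i, n)
  "kamidorde" → prefix "ka" already present; 7 new (m, i, d, o, r, d, e)
  "patator" → 7 new (p, a, t, a, t, o, r)
  "ne" → 2 new (n, e)
  "pasolin" → prefix "pa" already present; 5 new (s, o, l, i, n)
  "karundor" → prefix "ka" already present; 6 new (r, u, n, d, o, r)
  "kapa" → prefix "kapa" already present; 0 new (none)
  "papaka" → prefix "pa" already present; 4 new (p, a, k, a)
  "linrun" → prefix "l" already present; 5 new (i, n, r, u, n)
  "depaka" → 6 new (d, e, p, a, k, a)
Total nodes = 7 + 5 + 9 + 7 + 5 + 7 + 7 + 2 + 5 + 6 + 0 + 4 + 5 + 6 = 75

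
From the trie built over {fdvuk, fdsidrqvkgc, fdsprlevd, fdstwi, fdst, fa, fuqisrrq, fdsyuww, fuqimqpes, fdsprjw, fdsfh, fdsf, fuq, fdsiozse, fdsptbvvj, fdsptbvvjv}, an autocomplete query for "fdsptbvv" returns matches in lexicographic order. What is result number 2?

Words with prefix "fdsptbvv", in lexicographic order: "fdsptbvvj", "fdsptbvvjv"
The 2nd is fdsptbvvjv.

fdsptbvvjv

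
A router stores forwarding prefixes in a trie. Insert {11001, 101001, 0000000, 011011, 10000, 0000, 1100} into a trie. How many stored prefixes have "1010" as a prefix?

Traverse to the node for "1010", then collect every word in that subtree.
Matches: "101001"
Count: 1

1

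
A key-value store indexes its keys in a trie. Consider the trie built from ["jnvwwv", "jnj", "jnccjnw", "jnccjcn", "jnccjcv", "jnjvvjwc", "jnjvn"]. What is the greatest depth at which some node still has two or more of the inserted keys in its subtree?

6

Look for the deepest trie node that still has at least two words in its subtree.
e.g. "jnccjcn" and "jnccjcv" share the prefix "jnccjc" of length 6; no pair shares a longer one.
Longest shared-prefix length: 6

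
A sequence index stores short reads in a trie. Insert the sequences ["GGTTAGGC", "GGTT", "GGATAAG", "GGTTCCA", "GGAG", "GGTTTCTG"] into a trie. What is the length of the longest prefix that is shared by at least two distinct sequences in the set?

4

Equivalently: take the maximum, over all pairs, of their longest common prefix length.
"GGTT" and "GGTTAGGC" agree on "GGTT" (4 characters) before diverging; nothing deeper is shared.
Longest shared-prefix length: 4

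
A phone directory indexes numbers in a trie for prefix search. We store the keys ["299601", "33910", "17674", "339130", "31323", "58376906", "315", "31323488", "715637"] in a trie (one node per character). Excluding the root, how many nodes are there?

For each word, the new-node count is its length minus the longest prefix already in the trie:
  "299601" → 6 new (2, 9, 9, 6, 0, 1)
  "33910" → 5 new (3, 3, 9, 1, 0)
  "17674" → 5 new (1, 7, 6, 7, 4)
  "339130" → prefix "3391" already present; 2 new (3, 0)
  "31323" → prefix "3" already present; 4 new (1, 3, 2, 3)
  "58376906" → 8 new (5, 8, 3, 7, 6, 9, 0, 6)
  "315" → prefix "31" already present; 1 new (5)
  "31323488" → prefix "31323" already present; 3 new (4, 8, 8)
  "715637" → 6 new (7, 1, 5, 6, 3, 7)
Total nodes = 6 + 5 + 5 + 2 + 4 + 8 + 1 + 3 + 6 = 40

40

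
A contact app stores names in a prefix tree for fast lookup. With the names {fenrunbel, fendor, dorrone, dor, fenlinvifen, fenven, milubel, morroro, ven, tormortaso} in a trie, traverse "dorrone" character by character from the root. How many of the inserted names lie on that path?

2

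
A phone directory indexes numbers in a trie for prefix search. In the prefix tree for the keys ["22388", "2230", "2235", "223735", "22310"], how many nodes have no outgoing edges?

5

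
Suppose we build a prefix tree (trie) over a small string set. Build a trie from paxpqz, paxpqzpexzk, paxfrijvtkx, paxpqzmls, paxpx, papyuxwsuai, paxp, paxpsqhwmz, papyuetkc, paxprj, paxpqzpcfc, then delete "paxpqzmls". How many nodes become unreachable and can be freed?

Walk "paxpqzmls" from the leaf back toward the root, removing each node that no remaining word uses.
The suffix "mls" (3 nodes) is used only by "paxpqzmls"; the node for "paxpqz" still has the child "p", so pruning stops there.
Nodes removed: 3

3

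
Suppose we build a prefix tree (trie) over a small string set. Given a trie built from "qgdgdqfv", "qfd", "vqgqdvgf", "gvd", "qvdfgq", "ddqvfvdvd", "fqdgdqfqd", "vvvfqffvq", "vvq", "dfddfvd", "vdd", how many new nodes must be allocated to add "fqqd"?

Walking "fqqd" from the root, the first 2 characters ("fq") follow existing edges; "q" is the first miss.
Each of the 2 remaining characters creates one node.

2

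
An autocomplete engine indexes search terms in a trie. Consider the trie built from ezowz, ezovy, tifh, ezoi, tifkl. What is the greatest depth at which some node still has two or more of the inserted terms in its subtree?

Equivalently: take the maximum, over all pairs, of their longest common prefix length.
e.g. "ezoi" and "ezovy" share the prefix "ezo" of length 3; no pair shares a longer one.
Longest shared-prefix length: 3

3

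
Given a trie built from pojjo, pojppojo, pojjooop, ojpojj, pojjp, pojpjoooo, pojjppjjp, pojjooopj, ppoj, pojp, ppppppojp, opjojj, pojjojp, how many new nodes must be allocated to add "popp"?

The longest prefix of "popp" already in the trie is "po" (length 2).
So 4 − 2 = 2 new nodes.

2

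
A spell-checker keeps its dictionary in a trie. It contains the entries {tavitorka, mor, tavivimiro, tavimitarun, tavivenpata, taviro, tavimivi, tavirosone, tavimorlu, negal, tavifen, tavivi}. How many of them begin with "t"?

Traverse to the node for "t", then collect every word in that subtree.
Matches: "tavifen", "tavimitarun", "tavimivi", "tavimorlu", "taviro", "tavirosone", "tavitorka", "tavivenpata", "tavivi", "tavivimiro"
Count: 10

10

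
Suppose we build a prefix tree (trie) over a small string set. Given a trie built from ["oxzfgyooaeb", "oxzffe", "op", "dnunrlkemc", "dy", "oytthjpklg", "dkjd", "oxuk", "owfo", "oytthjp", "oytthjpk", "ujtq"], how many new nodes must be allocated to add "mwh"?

3

Nothing in the trie begins with "m"; the whole of "mwh" is new.
3 − 0 = 3 new nodes.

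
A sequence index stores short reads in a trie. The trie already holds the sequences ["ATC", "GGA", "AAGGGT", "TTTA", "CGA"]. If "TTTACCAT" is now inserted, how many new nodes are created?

The longest prefix of "TTTACCAT" already in the trie is "TTTA" (length 4).
So 8 − 4 = 4 new nodes.

4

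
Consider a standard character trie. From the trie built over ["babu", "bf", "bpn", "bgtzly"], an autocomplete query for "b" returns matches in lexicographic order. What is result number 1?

babu

Filter for "b…" and sort: "babu", "bf", "bgtzly", "bpn"
The 1st is babu.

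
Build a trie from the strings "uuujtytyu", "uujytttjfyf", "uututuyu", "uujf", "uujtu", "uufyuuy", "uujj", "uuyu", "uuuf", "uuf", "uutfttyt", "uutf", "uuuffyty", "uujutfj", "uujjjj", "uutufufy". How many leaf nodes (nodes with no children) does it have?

12

Leaves are exactly the stored words that no other stored word extends.
Those words: "uufyuuy", "uujf", "uujjjj", "uujtu", "uujutfj", "uujytttjfyf", "uutfttyt", "uutufufy", "uututuyu", "uuuffyty", "uuujtytyu", "uuyu"
Leaf count: 12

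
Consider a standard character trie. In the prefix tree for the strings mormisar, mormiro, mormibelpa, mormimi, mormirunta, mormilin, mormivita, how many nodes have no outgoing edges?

Leaves are exactly the stored words that no other stored word extends.
Those words: "mormibelpa", "mormilin", "mormimi", "mormiro", "mormirunta", "mormisar", "mormivita"
Leaf count: 7

7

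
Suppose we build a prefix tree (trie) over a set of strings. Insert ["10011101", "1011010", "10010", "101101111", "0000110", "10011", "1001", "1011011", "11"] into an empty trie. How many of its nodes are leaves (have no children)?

Leaves are exactly the stored words that no other stored word extends.
Those words: "0000110", "10010", "10011101", "1011010", "101101111", "11"
Leaf count: 6

6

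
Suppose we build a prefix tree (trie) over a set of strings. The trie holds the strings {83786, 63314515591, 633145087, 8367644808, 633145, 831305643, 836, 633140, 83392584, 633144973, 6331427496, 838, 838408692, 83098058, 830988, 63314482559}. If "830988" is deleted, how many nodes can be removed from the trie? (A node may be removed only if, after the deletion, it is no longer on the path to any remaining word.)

A node on "830988"'s path can go only if nothing else ends at it or branches off below it.
The suffix "8" (1 node) is used only by "830988"; the node for "83098" still has the child "0", so pruning stops there.
Nodes removed: 1

1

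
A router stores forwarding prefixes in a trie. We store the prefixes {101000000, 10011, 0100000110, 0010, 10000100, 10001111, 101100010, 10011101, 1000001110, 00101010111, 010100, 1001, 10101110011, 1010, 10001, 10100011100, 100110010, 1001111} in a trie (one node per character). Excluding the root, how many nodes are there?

Insert word by word; a character creates a node only if that edge doesn't already exist:
  "101000000" → 9 new (1, 0, 1, 0, 0, 0, 0, 0, 0)
  "10011" → prefix "10" already present; 3 new (0, 1, 1)
  "0100000110" → 10 new (0, 1, 0, 0, 0, 0, 0, 1, 1, 0)
  "0010" → prefix "0" already present; 3 new (0, 1, 0)
  "10000100" → prefix "100" already present; 5 new (0, 0, 1, 0, 0)
  "10001111" → prefix "1000" already present; 4 new (1, 1, 1, 1)
  "101100010" → prefix "101" already present; 6 new (1, 0, 0, 0, 1, 0)
  "10011101" → prefix "10011" already present; 3 new (1, 0, 1)
  "1000001110" → prefix "10000" already present; 5 new (0, 1, 1, 1, 0)
  "00101010111" → prefix "0010" already present; 7 new (1, 0, 1, 0, 1, 1, 1)
  "010100" → prefix "010" already present; 3 new (1, 0, 0)
  "1001" → prefix "1001" already present; 0 new (none)
  "10101110011" → prefix "1010" already present; 7 new (1, 1, 1, 0, 0, 1, 1)
  "1010" → prefix "1010" already present; 0 new (none)
  "10001" → prefix "10001" already present; 0 new (none)
  "10100011100" → prefix "101000" already present; 5 new (1, 1, 1, 0, 0)
  "100110010" → prefix "10011" already present; 4 new (0, 0, 1, 0)
  "1001111" → prefix "100111" already present; 1 new (1)
Total nodes = 9 + 3 + 10 + 3 + 5 + 4 + 6 + 3 + 5 + 7 + 3 + 0 + 7 + 0 + 0 + 5 + 4 + 1 = 75

75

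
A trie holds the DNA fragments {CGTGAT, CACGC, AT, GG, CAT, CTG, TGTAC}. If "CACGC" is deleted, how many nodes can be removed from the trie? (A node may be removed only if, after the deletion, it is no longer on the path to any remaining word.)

3

Walk "CACGC" from the leaf back toward the root, removing each node that no remaining word uses.
The suffix "CGC" (3 nodes) is used only by "CACGC"; the node for "CA" still has the child "T", so pruning stops there.
Nodes removed: 3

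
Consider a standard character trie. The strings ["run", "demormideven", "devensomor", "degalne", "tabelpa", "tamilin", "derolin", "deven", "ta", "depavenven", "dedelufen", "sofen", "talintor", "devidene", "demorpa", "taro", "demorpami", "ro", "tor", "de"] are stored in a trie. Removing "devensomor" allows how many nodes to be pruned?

5

Walk "devensomor" from the leaf back toward the root, removing each node that no remaining word uses.
The suffix "somor" (5 nodes) is used only by "devensomor"; "deven" is itself a stored word, so pruning stops there.
Nodes removed: 5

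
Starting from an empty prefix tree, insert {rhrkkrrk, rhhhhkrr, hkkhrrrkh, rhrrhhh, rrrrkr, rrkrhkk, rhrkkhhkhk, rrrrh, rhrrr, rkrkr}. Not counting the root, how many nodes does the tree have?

For each word, the new-node count is its length minus the longest prefix already in the trie:
  "rhrkkrrk" → 8 new (r, h, r, k, k, r, r, k)
  "rhhhhkrr" → prefix "rh" already present; 6 new (h, h, h, k, r, r)
  "hkkhrrrkh" → 9 new (h, k, k, h, r, r, r, k, h)
  "rhrrhhh" → prefix "rhr" already present; 4 new (r, h, h, h)
  "rrrrkr" → prefix "r" already present; 5 new (r, r, r, k, r)
  "rrkrhkk" → prefix "rr" already present; 5 new (k, r, h, k, k)
  "rhrkkhhkhk" → prefix "rhrkk" already present; 5 new (h, h, k, h, k)
  "rrrrh" → prefix "rrrr" already present; 1 new (h)
  "rhrrr" → prefix "rhrr" already present; 1 new (r)
  "rkrkr" → prefix "r" already present; 4 new (k, r, k, r)
Total nodes = 8 + 6 + 9 + 4 + 5 + 5 + 5 + 1 + 1 + 4 = 48

48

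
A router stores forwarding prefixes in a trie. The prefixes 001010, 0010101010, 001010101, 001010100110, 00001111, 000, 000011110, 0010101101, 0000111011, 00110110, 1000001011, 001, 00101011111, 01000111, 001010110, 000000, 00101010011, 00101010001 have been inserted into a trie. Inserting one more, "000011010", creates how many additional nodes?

3

"000011" is already a path in the trie; the remaining "010" must be added.
Each of the 3 remaining characters creates one node.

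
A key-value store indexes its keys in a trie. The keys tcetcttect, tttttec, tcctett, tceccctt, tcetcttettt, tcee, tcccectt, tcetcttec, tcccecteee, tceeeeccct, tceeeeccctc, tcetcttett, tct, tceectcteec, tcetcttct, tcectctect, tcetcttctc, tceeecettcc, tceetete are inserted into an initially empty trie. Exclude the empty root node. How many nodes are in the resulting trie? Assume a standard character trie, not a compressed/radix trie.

72

For each word, the new-node count is its length minus the longest prefix already in the trie:
  "tcetcttect" → 10 new (t, c, e, t, c, t, t, e, c, t)
  "tttttec" → prefix "t" already present; 6 new (t, t, t, t, e, c)
  "tcctett" → prefix "tc" already present; 5 new (c, t, e, t, t)
  "tceccctt" → prefix "tce" already present; 5 new (c, c, c, t, t)
  "tcetcttettt" → prefix "tcetctte" already present; 3 new (t, t, t)
  "tcee" → prefix "tce" already present; 1 new (e)
  "tcccectt" → prefix "tcc" already present; 5 new (c, e, c, t, t)
  "tcetcttec" → prefix "tcetcttec" already present; 0 new (none)
  "tcccecteee" → prefix "tcccect" already present; 3 new (e, e, e)
  "tceeeeccct" → prefix "tcee" already present; 6 new (e, e, c, c, c, t)
  "tceeeeccctc" → prefix "tceeeeccct" already present; 1 new (c)
  "tcetcttett" → prefix "tcetcttett" already present; 0 new (none)
  "tct" → prefix "tc" already present; 1 new (t)
  "tceectcteec" → prefix "tcee" already present; 7 new (c, t, c, t, e, e, c)
  "tcetcttct" → prefix "tcetctt" already present; 2 new (c, t)
  "tcectctect" → prefix "tcec" already present; 6 new (t, c, t, e, c, t)
  "tcetcttctc" → prefix "tcetcttct" already present; 1 new (c)
  "tceeecettcc" → prefix "tceee" already present; 6 new (c, e, t, t, c, c)
  "tceetete" → prefix "tcee" already present; 4 new (t, e, t, e)
Total nodes = 10 + 6 + 5 + 5 + 3 + 1 + 5 + 0 + 3 + 6 + 1 + 0 + 1 + 7 + 2 + 6 + 1 + 6 + 4 = 72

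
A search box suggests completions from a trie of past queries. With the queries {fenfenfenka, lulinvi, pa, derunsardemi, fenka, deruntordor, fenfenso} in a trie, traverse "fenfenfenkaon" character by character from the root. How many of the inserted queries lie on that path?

1

Walk "fenfenfenkaon" from the root; an end-of-word marker is hit whenever a stored word is a prefix of "fenfenfenkaon".
Prefixes of the query that are stored words: "fenfenfenka"
Count: 1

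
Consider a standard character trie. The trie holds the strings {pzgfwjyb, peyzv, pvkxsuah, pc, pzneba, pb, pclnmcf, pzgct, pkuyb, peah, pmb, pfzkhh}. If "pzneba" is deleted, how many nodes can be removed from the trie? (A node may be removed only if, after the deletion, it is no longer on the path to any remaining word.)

Walk "pzneba" from the leaf back toward the root, removing each node that no remaining word uses.
The suffix "neba" (4 nodes) is used only by "pzneba"; the node for "pz" still has the child "g", so pruning stops there.
Nodes removed: 4

4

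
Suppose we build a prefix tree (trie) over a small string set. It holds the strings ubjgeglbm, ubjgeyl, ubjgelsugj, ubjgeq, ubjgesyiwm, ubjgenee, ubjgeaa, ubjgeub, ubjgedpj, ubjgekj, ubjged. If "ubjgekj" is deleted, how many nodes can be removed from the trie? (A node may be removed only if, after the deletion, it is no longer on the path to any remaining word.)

2

A node on "ubjgekj"'s path can go only if nothing else ends at it or branches off below it.
The suffix "kj" (2 nodes) is used only by "ubjgekj"; the node for "ubjge" still has the child "g", so pruning stops there.
Nodes removed: 2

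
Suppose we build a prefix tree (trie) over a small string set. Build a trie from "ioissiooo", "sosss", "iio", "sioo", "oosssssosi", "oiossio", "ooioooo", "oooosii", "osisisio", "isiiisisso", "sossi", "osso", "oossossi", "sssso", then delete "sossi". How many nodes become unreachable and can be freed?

1

After clearing the end-marker at "sossi", prune upward until reaching a node still needed by another word.
The suffix "i" (1 node) is used only by "sossi"; the node for "soss" still has the child "s", so pruning stops there.
Nodes removed: 1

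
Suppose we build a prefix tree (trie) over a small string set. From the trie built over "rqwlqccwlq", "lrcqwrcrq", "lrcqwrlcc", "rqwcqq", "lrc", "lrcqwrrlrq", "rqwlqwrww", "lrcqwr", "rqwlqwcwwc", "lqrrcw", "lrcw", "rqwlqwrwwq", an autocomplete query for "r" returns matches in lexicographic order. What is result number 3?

Words with prefix "r", in lexicographic order: "rqwcqq", "rqwlqccwlq", "rqwlqwcwwc", "rqwlqwrww", "rqwlqwrwwq"
Position 3: rqwlqwcwwc

rqwlqwcwwc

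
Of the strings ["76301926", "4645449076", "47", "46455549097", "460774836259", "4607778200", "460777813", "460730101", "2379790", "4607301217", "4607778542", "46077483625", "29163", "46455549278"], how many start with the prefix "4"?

Traverse to the node for "4", then collect every word in that subtree.
Matches: "460730101", "4607301217", "46077483625", "460774836259", "460777813", "4607778200", "4607778542", "4645449076", "46455549097", "46455549278", "47"
Count: 11

11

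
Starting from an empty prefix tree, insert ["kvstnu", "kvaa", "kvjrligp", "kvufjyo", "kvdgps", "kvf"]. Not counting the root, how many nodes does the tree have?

24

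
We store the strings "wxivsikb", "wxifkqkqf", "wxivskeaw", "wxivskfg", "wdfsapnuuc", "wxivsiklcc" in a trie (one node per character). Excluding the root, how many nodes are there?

32

Trie structure (* marks end of a word):
(root)
└─ w
   ├─ d
   │  └─ f
   │     └─ s
   │        └─ a
   │           └─ p
   │              └─ n
   │                 └─ u
   │                    └─ u
   │                       └─ c *
   └─ x
      └─ i
         ├─ f
         │  └─ k
         │     └─ q
         │        └─ k
         │           └─ q
         │              └─ f *
         └─ v
            └─ s
               ├─ i
               │  └─ k
               │     ├─ b *
               │     └─ l
               │        └─ c
               │           └─ c *
               └─ k
                  ├─ e
                  │  └─ a
                  │     └─ w *
                  └─ f
                     └─ g *
Counting every labelled node above: 32.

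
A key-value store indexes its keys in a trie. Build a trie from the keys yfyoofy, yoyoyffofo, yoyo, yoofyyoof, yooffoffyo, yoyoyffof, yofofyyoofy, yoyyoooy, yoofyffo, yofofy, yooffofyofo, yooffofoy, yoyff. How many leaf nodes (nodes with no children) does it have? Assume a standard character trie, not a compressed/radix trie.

Leaves are exactly the stored words that no other stored word extends.
Those words: "yfyoofy", "yofofyyoofy", "yooffoffyo", "yooffofoy", "yooffofyofo", "yoofyffo", "yoofyyoof", "yoyff", "yoyoyffofo", "yoyyoooy"
Leaf count: 10

10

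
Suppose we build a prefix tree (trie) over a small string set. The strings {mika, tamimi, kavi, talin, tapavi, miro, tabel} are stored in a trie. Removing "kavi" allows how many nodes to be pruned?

4

A node on "kavi"'s path can go only if nothing else ends at it or branches off below it.
No other word shares any prefix with "kavi", so all 4 of its nodes go.
Nodes removed: 4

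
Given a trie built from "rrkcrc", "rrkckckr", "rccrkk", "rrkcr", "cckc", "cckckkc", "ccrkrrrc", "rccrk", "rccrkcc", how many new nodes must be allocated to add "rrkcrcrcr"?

The longest prefix of "rrkcrcrcr" already in the trie is "rrkcrc" (length 6).
Each of the 3 remaining characters creates one node.

3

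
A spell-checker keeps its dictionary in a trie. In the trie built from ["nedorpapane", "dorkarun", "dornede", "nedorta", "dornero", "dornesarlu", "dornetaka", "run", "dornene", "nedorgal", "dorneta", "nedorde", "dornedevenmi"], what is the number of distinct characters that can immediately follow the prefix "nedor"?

4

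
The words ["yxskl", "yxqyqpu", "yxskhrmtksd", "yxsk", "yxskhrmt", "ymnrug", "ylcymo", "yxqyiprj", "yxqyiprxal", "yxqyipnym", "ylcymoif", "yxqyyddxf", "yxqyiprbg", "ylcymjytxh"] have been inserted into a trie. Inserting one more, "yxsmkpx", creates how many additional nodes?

Walking "yxsmkpx" from the root, the first 3 characters ("yxs") follow existing edges; "m" is the first miss.
So 7 − 3 = 4 new nodes.

4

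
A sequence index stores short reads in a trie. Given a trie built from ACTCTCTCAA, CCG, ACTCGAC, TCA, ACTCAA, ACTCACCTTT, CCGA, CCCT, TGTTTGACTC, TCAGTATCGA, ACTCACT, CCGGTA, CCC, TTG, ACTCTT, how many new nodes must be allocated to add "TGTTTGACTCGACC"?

4

Walking "TGTTTGACTCGACC" from the root, the first 10 characters ("TGTTTGACTC") follow existing edges; "G" is the first miss.
Each of the 4 remaining characters creates one node.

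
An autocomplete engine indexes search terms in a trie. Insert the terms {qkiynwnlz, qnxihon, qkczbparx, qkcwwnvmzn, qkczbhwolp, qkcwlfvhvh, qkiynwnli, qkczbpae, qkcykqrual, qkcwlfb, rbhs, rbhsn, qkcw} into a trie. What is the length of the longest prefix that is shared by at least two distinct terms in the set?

8

The deepest shared node is where two words last agree before diverging.
"qkiynwnli" and "qkiynwnlz" agree on "qkiynwnl" (8 characters) before diverging; nothing deeper is shared.
Longest shared-prefix length: 8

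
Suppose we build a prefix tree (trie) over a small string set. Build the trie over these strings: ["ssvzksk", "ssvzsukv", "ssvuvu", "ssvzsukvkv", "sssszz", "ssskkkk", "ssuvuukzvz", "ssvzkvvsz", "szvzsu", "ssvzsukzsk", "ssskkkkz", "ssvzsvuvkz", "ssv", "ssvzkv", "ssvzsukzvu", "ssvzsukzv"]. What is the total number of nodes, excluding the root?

For each word, the new-node count is its length minus the longest prefix already in the trie:
  "ssvzksk" → 7 new (s, s, v, z, k, s, k)
  "ssvzsukv" → prefix "ssvz" already present; 4 new (s, u, k, v)
  "ssvuvu" → prefix "ssv" already present; 3 new (u, v, u)
  "ssvzsukvkv" → prefix "ssvzsukv" already present; 2 new (k, v)
  "sssszz" → prefix "ss" already present; 4 new (s, s, z, z)
  "ssskkkk" → prefix "sss" already present; 4 new (k, k, k, k)
  "ssuvuukzvz" → prefix "ss" already present; 8 new (u, v, u, u, k, z, v, z)
  "ssvzkvvsz" → prefix "ssvzk" already present; 4 new (v, v, s, z)
  "szvzsu" → prefix "s" already present; 5 new (z, v, z, s, u)
  "ssvzsukzsk" → prefix "ssvzsuk" already present; 3 new (z, s, k)
  "ssskkkkz" → prefix "ssskkkk" already present; 1 new (z)
  "ssvzsvuvkz" → prefix "ssvzs" already present; 5 new (v, u, v, k, z)
  "ssv" → prefix "ssv" already present; 0 new (none)
  "ssvzkv" → prefix "ssvzkv" already present; 0 new (none)
  "ssvzsukzvu" → prefix "ssvzsukz" already present; 2 new (v, u)
  "ssvzsukzv" → prefix "ssvzsukzv" already present; 0 new (none)
Total nodes = 7 + 4 + 3 + 2 + 4 + 4 + 8 + 4 + 5 + 3 + 1 + 5 + 0 + 0 + 2 + 0 = 52

52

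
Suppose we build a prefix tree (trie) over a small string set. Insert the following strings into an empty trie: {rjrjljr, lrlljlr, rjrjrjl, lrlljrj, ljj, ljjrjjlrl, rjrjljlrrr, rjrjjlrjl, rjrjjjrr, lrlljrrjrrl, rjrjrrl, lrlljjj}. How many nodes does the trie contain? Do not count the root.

48

Insert word by word; a character creates a node only if that edge doesn't already exist:
  "rjrjljr" → 7 new (r, j, r, j, l, j, r)
  "lrlljlr" → 7 new (l, r, l, l, j, l, r)
  "rjrjrjl" → prefix "rjrj" already present; 3 new (r, j, l)
  "lrlljrj" → prefix "lrllj" already present; 2 new (r, j)
  "ljj" → prefix "l" already present; 2 new (j, j)
  "ljjrjjlrl" → prefix "ljj" already present; 6 new (r, j, j, l, r, l)
  "rjrjljlrrr" → prefix "rjrjlj" already present; 4 new (l, r, r, r)
  "rjrjjlrjl" → prefix "rjrj" already present; 5 new (j, l, r, j, l)
  "rjrjjjrr" → prefix "rjrjj" already present; 3 new (j, r, r)
  "lrlljrrjrrl" → prefix "lrlljr" already present; 5 new (r, j, r, r, l)
  "rjrjrrl" → prefix "rjrjr" already present; 2 new (r, l)
  "lrlljjj" → prefix "lrllj" already present; 2 new (j, j)
Total nodes = 7 + 7 + 3 + 2 + 2 + 6 + 4 + 5 + 3 + 5 + 2 + 2 = 48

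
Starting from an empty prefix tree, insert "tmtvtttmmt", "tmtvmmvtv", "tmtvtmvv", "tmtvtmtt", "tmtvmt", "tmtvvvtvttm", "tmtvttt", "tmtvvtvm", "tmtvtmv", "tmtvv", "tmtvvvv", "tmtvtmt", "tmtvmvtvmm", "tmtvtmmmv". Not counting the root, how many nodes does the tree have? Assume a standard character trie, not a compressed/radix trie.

40

Count nodes per top-level branch (shared prefixes stored once):
  't'-branch (tmtvmmvtv, tmtvmt, tmtvmvtvmm, tmtvtmmmv, tmtvtmt, tmtvtmtt, tmtvtmv, tmtvtmvv, tmtvttt, tmtvtttmmt, tmtvv, tmtvvtvm, tmtvvvtvttm, tmtvvvv): 40 nodes
Sum: 40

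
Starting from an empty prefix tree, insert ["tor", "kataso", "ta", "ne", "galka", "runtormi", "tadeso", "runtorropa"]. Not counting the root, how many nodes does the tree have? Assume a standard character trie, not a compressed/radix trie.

For each word, the new-node count is its length minus the longest prefix already in the trie:
  "tor" → 3 new (t, o, r)
  "kataso" → 6 new (k, a, t, a, s, o)
  "ta" → prefix "t" already present; 1 new (a)
  "ne" → 2 new (n, e)
  "galka" → 5 new (g, a, l, k, a)
  "runtormi" → 8 new (r, u, n, t, o, r, m, i)
  "tadeso" → prefix "ta" already present; 4 new (d, e, s, o)
  "runtorropa" → prefix "runtor" already present; 4 new (r, o, p, a)
Total nodes = 3 + 6 + 1 + 2 + 5 + 8 + 4 + 4 = 33

33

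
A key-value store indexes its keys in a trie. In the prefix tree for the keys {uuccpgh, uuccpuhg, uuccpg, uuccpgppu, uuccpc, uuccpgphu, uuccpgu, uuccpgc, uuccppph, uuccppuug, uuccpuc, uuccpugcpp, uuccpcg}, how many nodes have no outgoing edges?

Leaves are exactly the stored words that no other stored word extends.
Those words: "uuccpcg", "uuccpgc", "uuccpgh", "uuccpgphu", "uuccpgppu", "uuccpgu", "uuccppph", "uuccppuug", "uuccpuc", "uuccpugcpp", "uuccpuhg"
Leaf count: 11

11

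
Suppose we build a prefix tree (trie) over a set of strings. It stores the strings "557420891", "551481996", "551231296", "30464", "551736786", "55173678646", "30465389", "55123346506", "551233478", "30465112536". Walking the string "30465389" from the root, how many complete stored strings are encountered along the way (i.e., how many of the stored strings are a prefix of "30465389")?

1

Traverse "30465389" character by character; count nodes along the way that are marked as word ends.
Prefixes of the query that are stored words: "30465389"
Count: 1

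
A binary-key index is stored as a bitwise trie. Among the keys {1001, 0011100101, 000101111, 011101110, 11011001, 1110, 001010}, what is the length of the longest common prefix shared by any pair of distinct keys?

3

The deepest shared node is where two words last agree before diverging.
e.g. "001010" and "0011100101" share the prefix "001" of length 3; no pair shares a longer one.
Longest shared-prefix length: 3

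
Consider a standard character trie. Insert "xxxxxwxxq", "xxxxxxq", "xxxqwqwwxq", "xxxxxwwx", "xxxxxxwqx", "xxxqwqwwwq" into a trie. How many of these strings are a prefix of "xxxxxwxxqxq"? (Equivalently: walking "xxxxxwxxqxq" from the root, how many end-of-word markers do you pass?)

1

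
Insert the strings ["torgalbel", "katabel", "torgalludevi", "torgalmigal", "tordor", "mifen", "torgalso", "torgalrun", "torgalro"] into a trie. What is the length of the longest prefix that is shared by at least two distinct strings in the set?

The deepest shared node is where two words last agree before diverging.
e.g. "torgalro" and "torgalrun" share the prefix "torgalr" of length 7; no pair shares a longer one.
Longest shared-prefix length: 7

7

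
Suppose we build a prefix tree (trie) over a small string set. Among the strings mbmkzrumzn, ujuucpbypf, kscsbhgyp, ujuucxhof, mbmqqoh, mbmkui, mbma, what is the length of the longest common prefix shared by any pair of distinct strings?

5

Equivalently: take the maximum, over all pairs, of their longest common prefix length.
"ujuucpbypf" and "ujuucxhof" agree on "ujuuc" (5 characters) before diverging; nothing deeper is shared.
Longest shared-prefix length: 5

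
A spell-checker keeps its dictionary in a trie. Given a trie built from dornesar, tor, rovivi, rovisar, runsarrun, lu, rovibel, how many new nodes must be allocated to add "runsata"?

2

The longest prefix of "runsata" already in the trie is "runsa" (length 5).
New nodes needed: |"runsata"| − 5 = 7 − 5 = 2.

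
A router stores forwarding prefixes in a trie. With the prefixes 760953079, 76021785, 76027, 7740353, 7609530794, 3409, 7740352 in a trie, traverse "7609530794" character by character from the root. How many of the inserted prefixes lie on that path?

2

Walk "7609530794" from the root; an end-of-word marker is hit whenever a stored word is a prefix of "7609530794".
Prefixes of the query that are stored words: "760953079", "7609530794"
Count: 2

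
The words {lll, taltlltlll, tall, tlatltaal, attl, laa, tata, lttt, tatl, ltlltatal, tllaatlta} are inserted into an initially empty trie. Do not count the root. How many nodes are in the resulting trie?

48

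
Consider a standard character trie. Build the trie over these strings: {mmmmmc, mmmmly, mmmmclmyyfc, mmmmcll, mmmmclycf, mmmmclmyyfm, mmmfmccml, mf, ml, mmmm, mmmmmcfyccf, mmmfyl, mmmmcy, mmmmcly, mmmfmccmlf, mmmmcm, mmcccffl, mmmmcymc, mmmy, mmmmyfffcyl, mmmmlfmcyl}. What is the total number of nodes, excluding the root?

Trace insertions, counting only characters that open a new branch:
  "mmmmmc" → 6 new (m, m, m, m, m, c)
  "mmmmly" → prefix "mmmm" already present; 2 new (l, y)
  "mmmmclmyyfc" → prefix "mmmm" already present; 7 new (c, l, m, y, y, f, c)
  "mmmmcll" → prefix "mmmmcl" already present; 1 new (l)
  "mmmmclycf" → prefix "mmmmcl" already present; 3 new (y, c, f)
  "mmmmclmyyfm" → prefix "mmmmclmyyf" already present; 1 new (m)
  "mmmfmccml" → prefix "mmm" already present; 6 new (f, m, c, c, m, l)
  "mf" → prefix "m" already present; 1 new (f)
  "ml" → prefix "m" already present; 1 new (l)
  "mmmm" → prefix "mmmm" already present; 0 new (none)
  "mmmmmcfyccf" → prefix "mmmmmc" already present; 5 new (f, y, c, c, f)
  "mmmfyl" → prefix "mmmf" already present; 2 new (y, l)
  "mmmmcy" → prefix "mmmmc" already present; 1 new (y)
  "mmmmcly" → prefix "mmmmcly" already present; 0 new (none)
  "mmmfmccmlf" → prefix "mmmfmccml" already present; 1 new (f)
  "mmmmcm" → prefix "mmmmc" already present; 1 new (m)
  "mmcccffl" → prefix "mm" already present; 6 new (c, c, c, f, f, l)
  "mmmmcymc" → prefix "mmmmcy" already present; 2 new (m, c)
  "mmmy" → prefix "mmm" already present; 1 new (y)
  "mmmmyfffcyl" → prefix "mmmm" already present; 7 new (y, f, f, f, c, y, l)
  "mmmmlfmcyl" → prefix "mmmml" already present; 5 new (f, m, c, y, l)
Total nodes = 6 + 2 + 7 + 1 + 3 + 1 + 6 + 1 + 1 + 0 + 5 + 2 + 1 + 0 + 1 + 1 + 6 + 2 + 1 + 7 + 5 = 59

59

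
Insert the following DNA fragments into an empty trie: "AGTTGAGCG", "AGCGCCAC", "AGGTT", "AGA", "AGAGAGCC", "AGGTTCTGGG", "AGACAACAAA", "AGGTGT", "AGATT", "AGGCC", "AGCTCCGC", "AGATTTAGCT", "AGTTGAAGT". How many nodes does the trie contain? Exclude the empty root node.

55

Insert word by word; a character creates a node only if that edge doesn't already exist:
  "AGTTGAGCG" → 9 new (A, G, T, T, G, A, G, C, G)
  "AGCGCCAC" → prefix "AG" already present; 6 new (C, G, C, C, A, C)
  "AGGTT" → prefix "AG" already present; 3 new (G, T, T)
  "AGA" → prefix "AG" already present; 1 new (A)
  "AGAGAGCC" → prefix "AGA" already present; 5 new (G, A, G, C, C)
  "AGGTTCTGGG" → prefix "AGGTT" already present; 5 new (C, T, G, G, G)
  "AGACAACAAA" → prefix "AGA" already present; 7 new (C, A, A, C, A, A, A)
  "AGGTGT" → prefix "AGGT" already present; 2 new (G, T)
  "AGATT" → prefix "AGA" already present; 2 new (T, T)
  "AGGCC" → prefix "AGG" already present; 2 new (C, C)
  "AGCTCCGC" → prefix "AGC" already present; 5 new (T, C, C, G, C)
  "AGATTTAGCT" → prefix "AGATT" already present; 5 new (T, A, G, C, T)
  "AGTTGAAGT" → prefix "AGTTGA" already present; 3 new (A, G, T)
Total nodes = 9 + 6 + 3 + 1 + 5 + 5 + 7 + 2 + 2 + 2 + 5 + 5 + 3 = 55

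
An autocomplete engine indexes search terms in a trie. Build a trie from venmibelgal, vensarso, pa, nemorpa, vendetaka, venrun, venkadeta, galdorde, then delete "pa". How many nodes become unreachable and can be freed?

2

A node on "pa"'s path can go only if nothing else ends at it or branches off below it.
No other word shares any prefix with "pa", so all 2 of its nodes go.
Nodes removed: 2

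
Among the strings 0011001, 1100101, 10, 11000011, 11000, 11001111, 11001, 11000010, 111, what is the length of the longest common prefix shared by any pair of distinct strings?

The deepest shared node is where two words last agree before diverging.
e.g. "11000010" and "11000011" share the prefix "1100001" of length 7; no pair shares a longer one.
Longest shared-prefix length: 7

7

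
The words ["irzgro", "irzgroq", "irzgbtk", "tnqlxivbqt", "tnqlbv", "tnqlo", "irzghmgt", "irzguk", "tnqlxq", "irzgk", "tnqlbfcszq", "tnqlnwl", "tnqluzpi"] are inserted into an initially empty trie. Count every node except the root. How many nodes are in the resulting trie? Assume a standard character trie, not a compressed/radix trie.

For each word, the new-node count is its length minus the longest prefix already in the trie:
  "irzgro" → 6 new (i, r, z, g, r, o)
  "irzgroq" → prefix "irzgro" already present; 1 new (q)
  "irzgbtk" → prefix "irzg" already present; 3 new (b, t, k)
  "tnqlxivbqt" → 10 new (t, n, q, l, x, i, v, b, q, t)
  "tnqlbv" → prefix "tnql" already present; 2 new (b, v)
  "tnqlo" → prefix "tnql" already present; 1 new (o)
  "irzghmgt" → prefix "irzg" already present; 4 new (h, m, g, t)
  "irzguk" → prefix "irzg" already present; 2 new (u, k)
  "tnqlxq" → prefix "tnqlx" already present; 1 new (q)
  "irzgk" → prefix "irzg" already present; 1 new (k)
  "tnqlbfcszq" → prefix "tnqlb" already present; 5 new (f, c, s, z, q)
  "tnqlnwl" → prefix "tnql" already present; 3 new (n, w, l)
  "tnqluzpi" → prefix "tnql" already present; 4 new (u, z, p, i)
Total nodes = 6 + 1 + 3 + 10 + 2 + 1 + 4 + 2 + 1 + 1 + 5 + 3 + 4 = 43

43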